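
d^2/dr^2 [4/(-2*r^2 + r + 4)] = 8*(-4*r^2 + 2*r + (4*r - 1)^2 + 8)/(-2*r^2 + r + 4)^3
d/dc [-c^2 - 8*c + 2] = -2*c - 8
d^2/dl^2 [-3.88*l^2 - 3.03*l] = -7.76000000000000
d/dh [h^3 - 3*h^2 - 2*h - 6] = 3*h^2 - 6*h - 2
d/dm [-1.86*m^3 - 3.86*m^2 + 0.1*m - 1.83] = -5.58*m^2 - 7.72*m + 0.1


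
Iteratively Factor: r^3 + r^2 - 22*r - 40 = (r + 4)*(r^2 - 3*r - 10) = (r - 5)*(r + 4)*(r + 2)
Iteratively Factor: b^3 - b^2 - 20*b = (b + 4)*(b^2 - 5*b) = (b - 5)*(b + 4)*(b)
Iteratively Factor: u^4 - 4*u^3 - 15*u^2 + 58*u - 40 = (u - 5)*(u^3 + u^2 - 10*u + 8) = (u - 5)*(u + 4)*(u^2 - 3*u + 2) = (u - 5)*(u - 1)*(u + 4)*(u - 2)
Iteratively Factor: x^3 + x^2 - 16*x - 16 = (x + 1)*(x^2 - 16) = (x - 4)*(x + 1)*(x + 4)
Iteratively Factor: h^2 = (h)*(h)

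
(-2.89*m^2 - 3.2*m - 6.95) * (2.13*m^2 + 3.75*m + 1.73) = -6.1557*m^4 - 17.6535*m^3 - 31.8032*m^2 - 31.5985*m - 12.0235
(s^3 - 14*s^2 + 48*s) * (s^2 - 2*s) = s^5 - 16*s^4 + 76*s^3 - 96*s^2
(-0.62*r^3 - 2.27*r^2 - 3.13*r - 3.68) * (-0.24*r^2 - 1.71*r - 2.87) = 0.1488*r^5 + 1.605*r^4 + 6.4123*r^3 + 12.7504*r^2 + 15.2759*r + 10.5616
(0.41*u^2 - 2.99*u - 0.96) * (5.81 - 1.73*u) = -0.7093*u^3 + 7.5548*u^2 - 15.7111*u - 5.5776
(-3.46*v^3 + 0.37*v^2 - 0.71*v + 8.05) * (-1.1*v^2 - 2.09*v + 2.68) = 3.806*v^5 + 6.8244*v^4 - 9.2651*v^3 - 6.3795*v^2 - 18.7273*v + 21.574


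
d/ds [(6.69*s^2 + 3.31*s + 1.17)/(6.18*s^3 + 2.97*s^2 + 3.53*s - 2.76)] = (-41.3442*s^4 - 40.9116*s^3 - 7.9068*s^2 - 43.8786*s - 13.2657)/(38.1924*s^6 + 36.7092*s^5 + 52.4517*s^4 - 13.1454*s^3 - 3.9335*s^2 - 19.4856*s + 7.6176)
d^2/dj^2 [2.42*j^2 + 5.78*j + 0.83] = 4.84000000000000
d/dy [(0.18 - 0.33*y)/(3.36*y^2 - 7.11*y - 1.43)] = (1.1088*y^2 - 1.2096*y + 1.7517)/(11.2896*y^4 - 47.7792*y^3 + 40.9425*y^2 + 20.3346*y + 2.0449)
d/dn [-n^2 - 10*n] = -2*n - 10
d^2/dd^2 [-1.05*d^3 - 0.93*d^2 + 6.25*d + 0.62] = -6.3*d - 1.86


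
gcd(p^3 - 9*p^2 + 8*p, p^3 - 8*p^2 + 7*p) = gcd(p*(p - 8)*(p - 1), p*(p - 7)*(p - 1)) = p^2 - p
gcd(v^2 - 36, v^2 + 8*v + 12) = v + 6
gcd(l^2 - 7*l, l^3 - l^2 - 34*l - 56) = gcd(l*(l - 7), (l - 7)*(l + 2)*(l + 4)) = l - 7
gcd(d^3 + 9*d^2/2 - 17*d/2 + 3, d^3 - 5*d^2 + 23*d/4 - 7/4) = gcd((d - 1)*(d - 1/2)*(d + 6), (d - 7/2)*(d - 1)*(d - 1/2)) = d^2 - 3*d/2 + 1/2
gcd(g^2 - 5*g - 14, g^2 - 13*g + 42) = g - 7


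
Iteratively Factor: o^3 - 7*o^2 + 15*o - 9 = (o - 3)*(o^2 - 4*o + 3) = (o - 3)^2*(o - 1)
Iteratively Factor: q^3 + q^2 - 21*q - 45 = (q + 3)*(q^2 - 2*q - 15) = (q - 5)*(q + 3)*(q + 3)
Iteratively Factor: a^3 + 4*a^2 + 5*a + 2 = (a + 2)*(a^2 + 2*a + 1) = (a + 1)*(a + 2)*(a + 1)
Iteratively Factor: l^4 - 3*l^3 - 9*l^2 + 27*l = (l - 3)*(l^3 - 9*l) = (l - 3)^2*(l^2 + 3*l) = l*(l - 3)^2*(l + 3)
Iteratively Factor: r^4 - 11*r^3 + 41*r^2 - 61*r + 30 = (r - 2)*(r^3 - 9*r^2 + 23*r - 15) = (r - 3)*(r - 2)*(r^2 - 6*r + 5) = (r - 5)*(r - 3)*(r - 2)*(r - 1)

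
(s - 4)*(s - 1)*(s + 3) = s^3 - 2*s^2 - 11*s + 12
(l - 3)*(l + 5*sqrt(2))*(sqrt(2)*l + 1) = sqrt(2)*l^3 - 3*sqrt(2)*l^2 + 11*l^2 - 33*l + 5*sqrt(2)*l - 15*sqrt(2)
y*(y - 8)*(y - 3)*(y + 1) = y^4 - 10*y^3 + 13*y^2 + 24*y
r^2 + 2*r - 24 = (r - 4)*(r + 6)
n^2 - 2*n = n*(n - 2)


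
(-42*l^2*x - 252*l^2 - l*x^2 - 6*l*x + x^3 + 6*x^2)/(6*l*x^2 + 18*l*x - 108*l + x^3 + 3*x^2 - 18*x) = (-7*l + x)/(x - 3)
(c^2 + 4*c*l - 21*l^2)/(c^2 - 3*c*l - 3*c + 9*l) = (c + 7*l)/(c - 3)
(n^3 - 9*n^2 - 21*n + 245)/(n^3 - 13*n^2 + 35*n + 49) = (n + 5)/(n + 1)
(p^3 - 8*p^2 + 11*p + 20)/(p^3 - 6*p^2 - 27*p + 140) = (p^2 - 4*p - 5)/(p^2 - 2*p - 35)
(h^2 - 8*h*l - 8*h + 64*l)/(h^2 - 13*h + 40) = (h - 8*l)/(h - 5)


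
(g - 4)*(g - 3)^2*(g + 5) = g^4 - 5*g^3 - 17*g^2 + 129*g - 180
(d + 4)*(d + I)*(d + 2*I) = d^3 + 4*d^2 + 3*I*d^2 - 2*d + 12*I*d - 8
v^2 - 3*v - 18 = (v - 6)*(v + 3)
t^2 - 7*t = t*(t - 7)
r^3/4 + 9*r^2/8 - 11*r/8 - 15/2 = (r/4 + 1)*(r - 5/2)*(r + 3)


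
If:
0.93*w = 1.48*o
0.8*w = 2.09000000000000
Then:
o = 1.64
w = 2.61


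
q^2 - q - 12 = (q - 4)*(q + 3)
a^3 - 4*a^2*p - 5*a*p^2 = a*(a - 5*p)*(a + p)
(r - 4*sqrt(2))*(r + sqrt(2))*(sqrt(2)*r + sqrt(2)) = sqrt(2)*r^3 - 6*r^2 + sqrt(2)*r^2 - 8*sqrt(2)*r - 6*r - 8*sqrt(2)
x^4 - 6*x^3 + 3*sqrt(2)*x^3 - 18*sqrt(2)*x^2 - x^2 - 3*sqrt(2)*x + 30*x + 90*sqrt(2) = (x - 5)*(x - 3)*(x + 2)*(x + 3*sqrt(2))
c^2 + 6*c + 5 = (c + 1)*(c + 5)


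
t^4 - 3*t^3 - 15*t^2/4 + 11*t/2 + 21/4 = (t - 7/2)*(t - 3/2)*(t + 1)^2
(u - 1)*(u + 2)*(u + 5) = u^3 + 6*u^2 + 3*u - 10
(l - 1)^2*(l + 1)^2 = l^4 - 2*l^2 + 1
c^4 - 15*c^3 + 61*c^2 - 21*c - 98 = (c - 7)^2*(c - 2)*(c + 1)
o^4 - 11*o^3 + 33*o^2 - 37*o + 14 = (o - 7)*(o - 2)*(o - 1)^2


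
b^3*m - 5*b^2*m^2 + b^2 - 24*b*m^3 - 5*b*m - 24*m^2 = (b - 8*m)*(b + 3*m)*(b*m + 1)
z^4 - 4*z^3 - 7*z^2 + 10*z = z*(z - 5)*(z - 1)*(z + 2)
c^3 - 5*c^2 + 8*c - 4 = (c - 2)^2*(c - 1)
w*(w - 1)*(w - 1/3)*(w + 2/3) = w^4 - 2*w^3/3 - 5*w^2/9 + 2*w/9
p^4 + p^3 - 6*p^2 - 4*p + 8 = (p - 2)*(p - 1)*(p + 2)^2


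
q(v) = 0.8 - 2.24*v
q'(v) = -2.24000000000000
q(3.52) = -7.08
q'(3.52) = -2.24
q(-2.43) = 6.24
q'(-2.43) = -2.24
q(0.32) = 0.08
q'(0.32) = -2.24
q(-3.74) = 9.18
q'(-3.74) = -2.24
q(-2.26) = 5.86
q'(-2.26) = -2.24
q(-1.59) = 4.36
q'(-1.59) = -2.24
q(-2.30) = 5.95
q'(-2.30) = -2.24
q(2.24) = -4.22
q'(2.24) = -2.24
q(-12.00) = 27.68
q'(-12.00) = -2.24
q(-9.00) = 20.96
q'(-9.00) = -2.24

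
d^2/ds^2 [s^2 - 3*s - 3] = 2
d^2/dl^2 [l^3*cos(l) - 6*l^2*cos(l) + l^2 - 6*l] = -l^3*cos(l) + 6*sqrt(2)*l^2*cos(l + pi/4) + 24*l*sin(l) + 6*l*cos(l) - 12*cos(l) + 2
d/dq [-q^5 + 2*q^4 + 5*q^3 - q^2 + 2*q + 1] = -5*q^4 + 8*q^3 + 15*q^2 - 2*q + 2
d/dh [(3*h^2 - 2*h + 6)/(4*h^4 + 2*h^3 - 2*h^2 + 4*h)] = (-12*h^5 + 9*h^4 - 44*h^3 - 14*h^2 + 12*h - 12)/(2*h^2*(4*h^6 + 4*h^5 - 3*h^4 + 6*h^3 + 5*h^2 - 4*h + 4))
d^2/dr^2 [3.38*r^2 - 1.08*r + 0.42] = 6.76000000000000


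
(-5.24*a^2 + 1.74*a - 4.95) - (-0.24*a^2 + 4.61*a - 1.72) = -5.0*a^2 - 2.87*a - 3.23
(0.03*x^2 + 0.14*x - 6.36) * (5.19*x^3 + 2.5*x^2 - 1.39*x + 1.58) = 0.1557*x^5 + 0.8016*x^4 - 32.7001*x^3 - 16.0472*x^2 + 9.0616*x - 10.0488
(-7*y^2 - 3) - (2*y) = -7*y^2 - 2*y - 3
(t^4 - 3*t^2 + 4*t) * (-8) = -8*t^4 + 24*t^2 - 32*t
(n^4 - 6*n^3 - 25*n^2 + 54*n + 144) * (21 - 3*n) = -3*n^5 + 39*n^4 - 51*n^3 - 687*n^2 + 702*n + 3024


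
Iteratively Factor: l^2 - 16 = (l + 4)*(l - 4)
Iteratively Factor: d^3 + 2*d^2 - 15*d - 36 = (d + 3)*(d^2 - d - 12) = (d - 4)*(d + 3)*(d + 3)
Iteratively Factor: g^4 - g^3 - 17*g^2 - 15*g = (g)*(g^3 - g^2 - 17*g - 15) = g*(g + 3)*(g^2 - 4*g - 5) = g*(g + 1)*(g + 3)*(g - 5)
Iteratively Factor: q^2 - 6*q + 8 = (q - 2)*(q - 4)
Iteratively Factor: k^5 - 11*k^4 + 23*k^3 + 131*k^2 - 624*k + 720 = (k - 3)*(k^4 - 8*k^3 - k^2 + 128*k - 240) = (k - 3)^2*(k^3 - 5*k^2 - 16*k + 80) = (k - 3)^2*(k + 4)*(k^2 - 9*k + 20) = (k - 4)*(k - 3)^2*(k + 4)*(k - 5)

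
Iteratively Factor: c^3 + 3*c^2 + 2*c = (c + 1)*(c^2 + 2*c) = (c + 1)*(c + 2)*(c)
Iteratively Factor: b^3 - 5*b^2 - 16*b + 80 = (b - 5)*(b^2 - 16) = (b - 5)*(b + 4)*(b - 4)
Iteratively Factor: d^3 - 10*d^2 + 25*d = (d - 5)*(d^2 - 5*d) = d*(d - 5)*(d - 5)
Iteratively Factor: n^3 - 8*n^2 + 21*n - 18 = (n - 3)*(n^2 - 5*n + 6) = (n - 3)^2*(n - 2)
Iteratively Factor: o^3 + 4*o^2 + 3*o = (o + 1)*(o^2 + 3*o) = o*(o + 1)*(o + 3)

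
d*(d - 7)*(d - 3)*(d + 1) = d^4 - 9*d^3 + 11*d^2 + 21*d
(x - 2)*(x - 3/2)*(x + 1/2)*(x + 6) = x^4 + 3*x^3 - 67*x^2/4 + 9*x + 9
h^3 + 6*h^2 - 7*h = h*(h - 1)*(h + 7)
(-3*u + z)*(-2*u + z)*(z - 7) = 6*u^2*z - 42*u^2 - 5*u*z^2 + 35*u*z + z^3 - 7*z^2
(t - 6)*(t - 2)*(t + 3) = t^3 - 5*t^2 - 12*t + 36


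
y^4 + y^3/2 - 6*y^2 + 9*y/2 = y*(y - 3/2)*(y - 1)*(y + 3)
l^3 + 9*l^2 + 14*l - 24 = (l - 1)*(l + 4)*(l + 6)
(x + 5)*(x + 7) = x^2 + 12*x + 35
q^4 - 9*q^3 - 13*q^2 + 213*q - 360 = (q - 8)*(q - 3)^2*(q + 5)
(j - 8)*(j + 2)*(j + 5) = j^3 - j^2 - 46*j - 80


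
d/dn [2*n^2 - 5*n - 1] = 4*n - 5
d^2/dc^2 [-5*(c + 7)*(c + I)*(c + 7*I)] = -30*c - 70 - 80*I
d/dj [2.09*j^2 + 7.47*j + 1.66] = 4.18*j + 7.47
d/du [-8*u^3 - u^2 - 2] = 2*u*(-12*u - 1)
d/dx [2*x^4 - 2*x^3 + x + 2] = 8*x^3 - 6*x^2 + 1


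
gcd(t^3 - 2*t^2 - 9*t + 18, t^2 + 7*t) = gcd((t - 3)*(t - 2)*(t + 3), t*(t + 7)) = 1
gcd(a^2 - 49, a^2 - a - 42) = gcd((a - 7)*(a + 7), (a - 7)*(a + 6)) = a - 7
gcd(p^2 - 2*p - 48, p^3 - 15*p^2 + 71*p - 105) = 1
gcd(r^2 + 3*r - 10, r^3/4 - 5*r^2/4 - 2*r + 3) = 1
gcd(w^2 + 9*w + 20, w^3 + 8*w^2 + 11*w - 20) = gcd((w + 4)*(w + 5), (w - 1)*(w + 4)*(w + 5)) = w^2 + 9*w + 20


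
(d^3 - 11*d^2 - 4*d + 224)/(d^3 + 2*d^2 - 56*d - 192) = (d - 7)/(d + 6)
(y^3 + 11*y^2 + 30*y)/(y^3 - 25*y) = (y + 6)/(y - 5)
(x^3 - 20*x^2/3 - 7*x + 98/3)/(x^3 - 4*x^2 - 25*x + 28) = (3*x^2 + x - 14)/(3*(x^2 + 3*x - 4))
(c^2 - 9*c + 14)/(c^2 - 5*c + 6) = (c - 7)/(c - 3)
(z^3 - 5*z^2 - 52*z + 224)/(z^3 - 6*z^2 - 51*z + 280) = (z - 4)/(z - 5)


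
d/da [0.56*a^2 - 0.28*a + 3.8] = 1.12*a - 0.28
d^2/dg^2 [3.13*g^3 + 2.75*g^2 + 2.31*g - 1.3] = 18.78*g + 5.5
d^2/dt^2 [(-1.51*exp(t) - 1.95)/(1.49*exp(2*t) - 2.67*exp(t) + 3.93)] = (-3.352351*exp(4*t) - 23.324013*exp(3*t) + 76.325697*exp(2*t) + 15.928524*exp(t) - 43.783344)*exp(t)/(3.307949*exp(6*t) - 17.783001*exp(5*t) + 58.041162*exp(4*t) - 112.842477*exp(3*t) + 153.088434*exp(2*t) - 123.713649*exp(t) + 60.698457)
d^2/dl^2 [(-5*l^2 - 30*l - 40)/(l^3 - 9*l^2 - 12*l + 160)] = 10*(-l^3 - 6*l^2 + 198*l - 778)/(l^6 - 39*l^5 + 627*l^4 - 5317*l^3 + 25080*l^2 - 62400*l + 64000)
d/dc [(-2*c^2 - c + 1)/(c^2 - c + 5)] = (3*c^2 - 22*c - 4)/(c^4 - 2*c^3 + 11*c^2 - 10*c + 25)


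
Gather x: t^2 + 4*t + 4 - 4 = t^2 + 4*t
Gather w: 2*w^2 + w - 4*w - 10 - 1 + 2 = 2*w^2 - 3*w - 9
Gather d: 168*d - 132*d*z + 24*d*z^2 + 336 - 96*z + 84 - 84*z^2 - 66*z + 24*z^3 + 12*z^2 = d*(24*z^2 - 132*z + 168) + 24*z^3 - 72*z^2 - 162*z + 420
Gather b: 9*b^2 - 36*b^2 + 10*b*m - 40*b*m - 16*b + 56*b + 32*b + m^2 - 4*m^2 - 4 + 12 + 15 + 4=-27*b^2 + b*(72 - 30*m) - 3*m^2 + 27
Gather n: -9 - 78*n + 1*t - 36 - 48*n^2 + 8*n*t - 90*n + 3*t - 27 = -48*n^2 + n*(8*t - 168) + 4*t - 72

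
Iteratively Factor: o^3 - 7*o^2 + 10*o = (o - 2)*(o^2 - 5*o) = (o - 5)*(o - 2)*(o)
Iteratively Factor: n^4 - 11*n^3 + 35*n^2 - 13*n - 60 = (n - 4)*(n^3 - 7*n^2 + 7*n + 15) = (n - 5)*(n - 4)*(n^2 - 2*n - 3) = (n - 5)*(n - 4)*(n - 3)*(n + 1)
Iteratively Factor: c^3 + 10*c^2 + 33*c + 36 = (c + 4)*(c^2 + 6*c + 9) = (c + 3)*(c + 4)*(c + 3)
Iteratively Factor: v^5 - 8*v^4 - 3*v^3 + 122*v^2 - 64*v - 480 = (v + 2)*(v^4 - 10*v^3 + 17*v^2 + 88*v - 240) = (v + 2)*(v + 3)*(v^3 - 13*v^2 + 56*v - 80) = (v - 4)*(v + 2)*(v + 3)*(v^2 - 9*v + 20) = (v - 4)^2*(v + 2)*(v + 3)*(v - 5)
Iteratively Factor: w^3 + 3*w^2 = (w)*(w^2 + 3*w) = w^2*(w + 3)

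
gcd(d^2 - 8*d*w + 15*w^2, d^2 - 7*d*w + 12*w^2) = -d + 3*w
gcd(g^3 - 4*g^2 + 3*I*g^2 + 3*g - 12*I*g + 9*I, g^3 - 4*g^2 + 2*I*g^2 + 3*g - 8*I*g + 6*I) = g^2 - 4*g + 3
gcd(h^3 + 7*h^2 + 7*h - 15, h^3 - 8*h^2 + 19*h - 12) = h - 1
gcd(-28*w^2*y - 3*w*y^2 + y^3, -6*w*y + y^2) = y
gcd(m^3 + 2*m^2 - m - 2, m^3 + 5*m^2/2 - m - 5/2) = m^2 - 1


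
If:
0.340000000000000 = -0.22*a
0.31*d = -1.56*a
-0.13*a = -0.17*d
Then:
No Solution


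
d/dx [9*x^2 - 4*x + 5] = 18*x - 4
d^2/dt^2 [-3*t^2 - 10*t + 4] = -6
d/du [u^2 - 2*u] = 2*u - 2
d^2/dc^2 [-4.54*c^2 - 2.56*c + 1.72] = -9.08000000000000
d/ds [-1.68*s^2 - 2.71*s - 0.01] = -3.36*s - 2.71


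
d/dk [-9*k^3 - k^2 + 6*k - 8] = -27*k^2 - 2*k + 6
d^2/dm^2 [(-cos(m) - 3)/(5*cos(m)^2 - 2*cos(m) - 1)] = 10*(-45*(1 - cos(2*m))^2*cos(m) - 62*(1 - cos(2*m))^2 - 40*cos(m) - 96*cos(2*m) - 18*cos(3*m) + 10*cos(5*m) + 192)/(4*cos(m) - 5*cos(2*m) - 3)^3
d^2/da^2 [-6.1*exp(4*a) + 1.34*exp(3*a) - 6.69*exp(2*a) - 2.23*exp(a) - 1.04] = (-97.6*exp(3*a) + 12.06*exp(2*a) - 26.76*exp(a) - 2.23)*exp(a)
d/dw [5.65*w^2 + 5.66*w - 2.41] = 11.3*w + 5.66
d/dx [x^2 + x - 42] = 2*x + 1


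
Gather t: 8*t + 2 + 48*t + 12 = 56*t + 14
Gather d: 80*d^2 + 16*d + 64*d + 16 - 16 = 80*d^2 + 80*d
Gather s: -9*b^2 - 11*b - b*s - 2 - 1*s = -9*b^2 - 11*b + s*(-b - 1) - 2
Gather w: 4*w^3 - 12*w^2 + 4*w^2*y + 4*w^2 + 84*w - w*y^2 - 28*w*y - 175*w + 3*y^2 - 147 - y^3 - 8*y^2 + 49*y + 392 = 4*w^3 + w^2*(4*y - 8) + w*(-y^2 - 28*y - 91) - y^3 - 5*y^2 + 49*y + 245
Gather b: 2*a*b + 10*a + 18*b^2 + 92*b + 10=10*a + 18*b^2 + b*(2*a + 92) + 10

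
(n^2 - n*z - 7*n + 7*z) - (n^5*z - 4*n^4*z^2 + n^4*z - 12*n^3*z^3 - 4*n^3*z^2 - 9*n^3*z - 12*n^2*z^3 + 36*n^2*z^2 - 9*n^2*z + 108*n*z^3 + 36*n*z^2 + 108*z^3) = -n^5*z + 4*n^4*z^2 - n^4*z + 12*n^3*z^3 + 4*n^3*z^2 + 9*n^3*z + 12*n^2*z^3 - 36*n^2*z^2 + 9*n^2*z + n^2 - 108*n*z^3 - 36*n*z^2 - n*z - 7*n - 108*z^3 + 7*z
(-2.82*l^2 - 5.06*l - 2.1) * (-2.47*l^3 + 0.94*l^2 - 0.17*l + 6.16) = 6.9654*l^5 + 9.8474*l^4 + 0.910000000000001*l^3 - 18.485*l^2 - 30.8126*l - 12.936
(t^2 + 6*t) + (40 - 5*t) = t^2 + t + 40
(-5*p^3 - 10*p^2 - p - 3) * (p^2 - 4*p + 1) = -5*p^5 + 10*p^4 + 34*p^3 - 9*p^2 + 11*p - 3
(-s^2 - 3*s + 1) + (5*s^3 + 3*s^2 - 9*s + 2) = 5*s^3 + 2*s^2 - 12*s + 3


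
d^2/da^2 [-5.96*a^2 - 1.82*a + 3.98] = -11.9200000000000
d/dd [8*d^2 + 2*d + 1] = 16*d + 2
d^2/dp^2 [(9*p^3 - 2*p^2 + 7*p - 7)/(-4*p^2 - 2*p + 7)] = 2*(-416*p^3 + 882*p^2 - 1743*p + 224)/(64*p^6 + 96*p^5 - 288*p^4 - 328*p^3 + 504*p^2 + 294*p - 343)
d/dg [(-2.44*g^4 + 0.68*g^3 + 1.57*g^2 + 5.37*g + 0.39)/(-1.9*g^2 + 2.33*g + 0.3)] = (9.272*g^5 - 18.3476*g^4 + 0.2408*g^3 + 14.4731*g^2 + 2.424*g + 0.7023)/(3.61*g^4 - 8.854*g^3 + 4.2889*g^2 + 1.398*g + 0.09)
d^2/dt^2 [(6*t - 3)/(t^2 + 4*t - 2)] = 6*(4*(t + 2)^2*(2*t - 1) - (6*t + 7)*(t^2 + 4*t - 2))/(t^2 + 4*t - 2)^3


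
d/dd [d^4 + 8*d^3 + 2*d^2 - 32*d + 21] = 4*d^3 + 24*d^2 + 4*d - 32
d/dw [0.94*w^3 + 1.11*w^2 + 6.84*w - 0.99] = 2.82*w^2 + 2.22*w + 6.84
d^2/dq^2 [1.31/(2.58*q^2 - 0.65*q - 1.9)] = (17.439768*q^2 - 4.39374*q - 1.31*(5.16*q - 0.65)*(10.32*q - 1.3) - 12.84324)/(-2.58*q^2 + 0.65*q + 1.9)^3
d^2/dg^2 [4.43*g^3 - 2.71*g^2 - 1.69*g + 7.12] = 26.58*g - 5.42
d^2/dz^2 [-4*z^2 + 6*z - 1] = -8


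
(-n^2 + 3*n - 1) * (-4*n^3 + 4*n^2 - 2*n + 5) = 4*n^5 - 16*n^4 + 18*n^3 - 15*n^2 + 17*n - 5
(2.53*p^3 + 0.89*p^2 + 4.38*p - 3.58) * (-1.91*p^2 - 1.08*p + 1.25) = -4.8323*p^5 - 4.4323*p^4 - 6.1645*p^3 + 3.2199*p^2 + 9.3414*p - 4.475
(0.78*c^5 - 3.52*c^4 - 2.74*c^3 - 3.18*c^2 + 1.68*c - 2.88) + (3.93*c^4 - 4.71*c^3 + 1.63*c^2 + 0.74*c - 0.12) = 0.78*c^5 + 0.41*c^4 - 7.45*c^3 - 1.55*c^2 + 2.42*c - 3.0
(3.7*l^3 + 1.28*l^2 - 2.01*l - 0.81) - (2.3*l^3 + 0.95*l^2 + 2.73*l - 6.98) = 1.4*l^3 + 0.33*l^2 - 4.74*l + 6.17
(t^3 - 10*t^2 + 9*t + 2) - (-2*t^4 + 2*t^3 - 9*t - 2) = 2*t^4 - t^3 - 10*t^2 + 18*t + 4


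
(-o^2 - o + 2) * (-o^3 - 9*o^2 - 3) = o^5 + 10*o^4 + 7*o^3 - 15*o^2 + 3*o - 6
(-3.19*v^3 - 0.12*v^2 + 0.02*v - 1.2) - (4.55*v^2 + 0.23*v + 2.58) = -3.19*v^3 - 4.67*v^2 - 0.21*v - 3.78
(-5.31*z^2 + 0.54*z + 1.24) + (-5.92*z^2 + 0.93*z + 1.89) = -11.23*z^2 + 1.47*z + 3.13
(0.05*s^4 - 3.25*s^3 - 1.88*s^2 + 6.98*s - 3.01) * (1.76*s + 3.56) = 0.088*s^5 - 5.542*s^4 - 14.8788*s^3 + 5.592*s^2 + 19.5512*s - 10.7156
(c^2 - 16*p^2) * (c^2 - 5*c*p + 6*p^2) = c^4 - 5*c^3*p - 10*c^2*p^2 + 80*c*p^3 - 96*p^4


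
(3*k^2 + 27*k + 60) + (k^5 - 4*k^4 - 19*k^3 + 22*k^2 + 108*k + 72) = k^5 - 4*k^4 - 19*k^3 + 25*k^2 + 135*k + 132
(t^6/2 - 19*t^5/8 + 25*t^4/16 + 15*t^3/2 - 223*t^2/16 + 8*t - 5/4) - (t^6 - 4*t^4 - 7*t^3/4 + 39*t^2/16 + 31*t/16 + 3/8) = -t^6/2 - 19*t^5/8 + 89*t^4/16 + 37*t^3/4 - 131*t^2/8 + 97*t/16 - 13/8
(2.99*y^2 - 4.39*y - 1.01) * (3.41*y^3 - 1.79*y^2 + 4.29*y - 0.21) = 10.1959*y^5 - 20.322*y^4 + 17.2411*y^3 - 17.6531*y^2 - 3.411*y + 0.2121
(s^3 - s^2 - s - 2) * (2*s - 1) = 2*s^4 - 3*s^3 - s^2 - 3*s + 2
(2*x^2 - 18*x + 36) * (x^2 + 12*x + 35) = 2*x^4 + 6*x^3 - 110*x^2 - 198*x + 1260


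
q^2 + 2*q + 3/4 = (q + 1/2)*(q + 3/2)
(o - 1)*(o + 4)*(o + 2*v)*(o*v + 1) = o^4*v + 2*o^3*v^2 + 3*o^3*v + o^3 + 6*o^2*v^2 - 2*o^2*v + 3*o^2 - 8*o*v^2 + 6*o*v - 4*o - 8*v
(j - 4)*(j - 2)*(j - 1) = j^3 - 7*j^2 + 14*j - 8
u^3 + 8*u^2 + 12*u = u*(u + 2)*(u + 6)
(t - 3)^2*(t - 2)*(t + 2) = t^4 - 6*t^3 + 5*t^2 + 24*t - 36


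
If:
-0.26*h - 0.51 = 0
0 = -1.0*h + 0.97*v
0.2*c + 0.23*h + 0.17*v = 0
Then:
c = 3.97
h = -1.96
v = -2.02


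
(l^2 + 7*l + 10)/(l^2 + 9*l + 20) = (l + 2)/(l + 4)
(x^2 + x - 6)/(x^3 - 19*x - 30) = (x - 2)/(x^2 - 3*x - 10)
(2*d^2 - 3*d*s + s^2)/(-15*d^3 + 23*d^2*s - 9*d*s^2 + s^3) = (-2*d + s)/(15*d^2 - 8*d*s + s^2)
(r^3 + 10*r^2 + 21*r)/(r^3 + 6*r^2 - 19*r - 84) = r/(r - 4)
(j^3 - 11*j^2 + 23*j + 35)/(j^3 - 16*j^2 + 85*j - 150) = (j^2 - 6*j - 7)/(j^2 - 11*j + 30)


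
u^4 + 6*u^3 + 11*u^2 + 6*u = u*(u + 1)*(u + 2)*(u + 3)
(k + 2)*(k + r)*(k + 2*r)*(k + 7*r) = k^4 + 10*k^3*r + 2*k^3 + 23*k^2*r^2 + 20*k^2*r + 14*k*r^3 + 46*k*r^2 + 28*r^3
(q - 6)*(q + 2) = q^2 - 4*q - 12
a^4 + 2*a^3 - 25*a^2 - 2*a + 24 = (a - 4)*(a - 1)*(a + 1)*(a + 6)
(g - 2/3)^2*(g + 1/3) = g^3 - g^2 + 4/27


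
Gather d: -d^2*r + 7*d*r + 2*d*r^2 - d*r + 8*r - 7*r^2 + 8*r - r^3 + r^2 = -d^2*r + d*(2*r^2 + 6*r) - r^3 - 6*r^2 + 16*r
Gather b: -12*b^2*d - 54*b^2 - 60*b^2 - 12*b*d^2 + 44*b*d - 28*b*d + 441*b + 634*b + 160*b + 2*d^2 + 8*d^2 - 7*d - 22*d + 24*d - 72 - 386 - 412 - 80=b^2*(-12*d - 114) + b*(-12*d^2 + 16*d + 1235) + 10*d^2 - 5*d - 950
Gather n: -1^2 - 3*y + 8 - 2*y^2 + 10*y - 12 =-2*y^2 + 7*y - 5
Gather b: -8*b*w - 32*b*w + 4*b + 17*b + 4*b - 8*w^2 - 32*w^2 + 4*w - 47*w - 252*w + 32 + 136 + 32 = b*(25 - 40*w) - 40*w^2 - 295*w + 200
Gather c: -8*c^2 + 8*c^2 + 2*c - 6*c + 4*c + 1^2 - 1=0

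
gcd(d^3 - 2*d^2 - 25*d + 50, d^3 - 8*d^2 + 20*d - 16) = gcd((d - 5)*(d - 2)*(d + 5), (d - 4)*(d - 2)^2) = d - 2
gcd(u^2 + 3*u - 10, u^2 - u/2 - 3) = u - 2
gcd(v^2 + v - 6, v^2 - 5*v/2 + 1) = v - 2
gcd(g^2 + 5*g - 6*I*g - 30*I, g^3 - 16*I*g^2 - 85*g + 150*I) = g - 6*I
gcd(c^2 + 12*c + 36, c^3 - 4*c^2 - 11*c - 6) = 1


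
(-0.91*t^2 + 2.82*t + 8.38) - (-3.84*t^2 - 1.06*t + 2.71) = 2.93*t^2 + 3.88*t + 5.67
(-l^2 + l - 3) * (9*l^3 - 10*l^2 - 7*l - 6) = -9*l^5 + 19*l^4 - 30*l^3 + 29*l^2 + 15*l + 18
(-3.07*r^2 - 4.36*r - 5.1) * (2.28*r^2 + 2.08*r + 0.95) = -6.9996*r^4 - 16.3264*r^3 - 23.6133*r^2 - 14.75*r - 4.845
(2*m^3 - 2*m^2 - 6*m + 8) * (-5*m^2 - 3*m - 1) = -10*m^5 + 4*m^4 + 34*m^3 - 20*m^2 - 18*m - 8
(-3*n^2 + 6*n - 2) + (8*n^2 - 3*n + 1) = 5*n^2 + 3*n - 1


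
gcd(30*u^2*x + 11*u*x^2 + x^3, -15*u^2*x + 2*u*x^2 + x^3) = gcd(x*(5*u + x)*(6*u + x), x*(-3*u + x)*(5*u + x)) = 5*u*x + x^2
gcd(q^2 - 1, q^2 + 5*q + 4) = q + 1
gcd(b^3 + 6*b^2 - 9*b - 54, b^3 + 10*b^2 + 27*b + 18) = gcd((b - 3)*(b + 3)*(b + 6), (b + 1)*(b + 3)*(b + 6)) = b^2 + 9*b + 18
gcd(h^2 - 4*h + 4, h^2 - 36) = 1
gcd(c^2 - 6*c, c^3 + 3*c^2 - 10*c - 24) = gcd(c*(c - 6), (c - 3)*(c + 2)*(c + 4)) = 1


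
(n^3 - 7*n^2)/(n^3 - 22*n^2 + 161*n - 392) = n^2/(n^2 - 15*n + 56)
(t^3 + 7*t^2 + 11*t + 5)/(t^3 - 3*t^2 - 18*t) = (t^3 + 7*t^2 + 11*t + 5)/(t*(t^2 - 3*t - 18))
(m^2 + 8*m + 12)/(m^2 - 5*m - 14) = (m + 6)/(m - 7)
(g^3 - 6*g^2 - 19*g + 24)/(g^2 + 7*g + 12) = (g^2 - 9*g + 8)/(g + 4)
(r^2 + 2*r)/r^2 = (r + 2)/r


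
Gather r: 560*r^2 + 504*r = 560*r^2 + 504*r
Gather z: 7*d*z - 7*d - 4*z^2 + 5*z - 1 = -7*d - 4*z^2 + z*(7*d + 5) - 1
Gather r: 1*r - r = 0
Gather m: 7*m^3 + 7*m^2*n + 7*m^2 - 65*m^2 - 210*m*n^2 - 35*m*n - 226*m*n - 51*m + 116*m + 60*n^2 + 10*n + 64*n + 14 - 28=7*m^3 + m^2*(7*n - 58) + m*(-210*n^2 - 261*n + 65) + 60*n^2 + 74*n - 14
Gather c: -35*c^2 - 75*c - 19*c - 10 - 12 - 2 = -35*c^2 - 94*c - 24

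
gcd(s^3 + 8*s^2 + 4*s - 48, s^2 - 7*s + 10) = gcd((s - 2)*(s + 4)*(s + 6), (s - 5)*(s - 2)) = s - 2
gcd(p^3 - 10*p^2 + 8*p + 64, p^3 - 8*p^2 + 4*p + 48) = p^2 - 2*p - 8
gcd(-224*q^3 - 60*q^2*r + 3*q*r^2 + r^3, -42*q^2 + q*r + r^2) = 7*q + r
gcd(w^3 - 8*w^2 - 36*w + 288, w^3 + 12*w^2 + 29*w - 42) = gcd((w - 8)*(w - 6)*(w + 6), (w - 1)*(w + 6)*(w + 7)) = w + 6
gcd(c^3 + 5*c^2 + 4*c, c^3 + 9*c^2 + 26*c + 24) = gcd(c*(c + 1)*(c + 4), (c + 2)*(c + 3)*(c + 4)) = c + 4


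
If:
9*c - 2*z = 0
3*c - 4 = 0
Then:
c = 4/3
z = 6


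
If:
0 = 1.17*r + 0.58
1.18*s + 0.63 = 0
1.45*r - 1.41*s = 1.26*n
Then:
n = 0.03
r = -0.50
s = -0.53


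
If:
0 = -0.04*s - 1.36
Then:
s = -34.00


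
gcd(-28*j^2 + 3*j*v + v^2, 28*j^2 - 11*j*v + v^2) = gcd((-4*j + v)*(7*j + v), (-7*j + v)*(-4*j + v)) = -4*j + v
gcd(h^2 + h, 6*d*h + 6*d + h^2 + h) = h + 1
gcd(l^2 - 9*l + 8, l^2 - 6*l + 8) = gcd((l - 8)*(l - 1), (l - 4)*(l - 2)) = 1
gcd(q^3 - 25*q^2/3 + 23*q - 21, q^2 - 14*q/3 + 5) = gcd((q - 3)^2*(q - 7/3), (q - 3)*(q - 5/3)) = q - 3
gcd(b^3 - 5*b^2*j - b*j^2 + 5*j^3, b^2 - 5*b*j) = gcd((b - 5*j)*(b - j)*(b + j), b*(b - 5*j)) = b - 5*j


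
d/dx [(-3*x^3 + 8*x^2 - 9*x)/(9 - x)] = (6*x^3 - 89*x^2 + 144*x - 81)/(x^2 - 18*x + 81)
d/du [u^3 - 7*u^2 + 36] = u*(3*u - 14)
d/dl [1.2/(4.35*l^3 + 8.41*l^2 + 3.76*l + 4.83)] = (-15.66*l^2 - 20.184*l - 4.512)/(4.35*l^3 + 8.41*l^2 + 3.76*l + 4.83)^2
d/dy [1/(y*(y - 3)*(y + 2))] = (-y*(y - 3) - y*(y + 2) - (y - 3)*(y + 2))/(y^2*(y - 3)^2*(y + 2)^2)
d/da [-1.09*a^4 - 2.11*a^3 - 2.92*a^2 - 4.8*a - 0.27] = -4.36*a^3 - 6.33*a^2 - 5.84*a - 4.8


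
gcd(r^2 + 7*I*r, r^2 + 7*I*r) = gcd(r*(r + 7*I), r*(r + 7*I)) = r^2 + 7*I*r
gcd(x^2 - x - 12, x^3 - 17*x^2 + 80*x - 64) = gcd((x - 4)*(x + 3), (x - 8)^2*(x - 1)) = 1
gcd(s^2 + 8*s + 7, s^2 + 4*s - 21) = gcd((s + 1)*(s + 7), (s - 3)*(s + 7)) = s + 7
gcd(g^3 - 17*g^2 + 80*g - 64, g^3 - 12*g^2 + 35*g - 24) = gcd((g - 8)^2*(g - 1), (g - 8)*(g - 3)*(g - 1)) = g^2 - 9*g + 8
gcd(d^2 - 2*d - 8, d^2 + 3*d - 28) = d - 4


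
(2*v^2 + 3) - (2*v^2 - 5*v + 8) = 5*v - 5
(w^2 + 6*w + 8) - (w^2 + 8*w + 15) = -2*w - 7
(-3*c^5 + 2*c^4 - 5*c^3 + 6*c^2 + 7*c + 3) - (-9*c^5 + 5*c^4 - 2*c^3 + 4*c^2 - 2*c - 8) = 6*c^5 - 3*c^4 - 3*c^3 + 2*c^2 + 9*c + 11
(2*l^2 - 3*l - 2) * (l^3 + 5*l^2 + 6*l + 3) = 2*l^5 + 7*l^4 - 5*l^3 - 22*l^2 - 21*l - 6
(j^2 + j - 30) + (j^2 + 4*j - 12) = 2*j^2 + 5*j - 42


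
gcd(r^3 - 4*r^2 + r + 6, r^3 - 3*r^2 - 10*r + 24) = r - 2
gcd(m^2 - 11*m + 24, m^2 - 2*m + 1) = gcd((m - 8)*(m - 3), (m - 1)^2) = 1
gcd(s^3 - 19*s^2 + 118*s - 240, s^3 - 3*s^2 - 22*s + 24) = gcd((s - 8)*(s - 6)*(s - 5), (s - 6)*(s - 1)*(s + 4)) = s - 6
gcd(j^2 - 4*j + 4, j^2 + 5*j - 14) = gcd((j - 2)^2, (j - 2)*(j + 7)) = j - 2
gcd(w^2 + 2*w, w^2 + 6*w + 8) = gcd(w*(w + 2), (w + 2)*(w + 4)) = w + 2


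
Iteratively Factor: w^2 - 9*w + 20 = (w - 4)*(w - 5)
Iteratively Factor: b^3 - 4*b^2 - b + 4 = (b + 1)*(b^2 - 5*b + 4) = (b - 1)*(b + 1)*(b - 4)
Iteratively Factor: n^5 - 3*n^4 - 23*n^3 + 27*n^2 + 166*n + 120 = (n - 5)*(n^4 + 2*n^3 - 13*n^2 - 38*n - 24) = (n - 5)*(n - 4)*(n^3 + 6*n^2 + 11*n + 6) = (n - 5)*(n - 4)*(n + 2)*(n^2 + 4*n + 3) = (n - 5)*(n - 4)*(n + 1)*(n + 2)*(n + 3)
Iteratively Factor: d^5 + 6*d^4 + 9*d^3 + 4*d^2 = (d + 1)*(d^4 + 5*d^3 + 4*d^2) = d*(d + 1)*(d^3 + 5*d^2 + 4*d) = d^2*(d + 1)*(d^2 + 5*d + 4) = d^2*(d + 1)*(d + 4)*(d + 1)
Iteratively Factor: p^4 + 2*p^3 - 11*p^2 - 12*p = (p)*(p^3 + 2*p^2 - 11*p - 12) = p*(p - 3)*(p^2 + 5*p + 4) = p*(p - 3)*(p + 4)*(p + 1)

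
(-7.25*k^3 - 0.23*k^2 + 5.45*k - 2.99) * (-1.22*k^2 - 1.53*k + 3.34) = 8.845*k^5 + 11.3731*k^4 - 30.5121*k^3 - 5.4589*k^2 + 22.7777*k - 9.9866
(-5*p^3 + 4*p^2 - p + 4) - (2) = -5*p^3 + 4*p^2 - p + 2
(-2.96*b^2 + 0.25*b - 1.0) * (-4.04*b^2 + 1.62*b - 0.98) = 11.9584*b^4 - 5.8052*b^3 + 7.3458*b^2 - 1.865*b + 0.98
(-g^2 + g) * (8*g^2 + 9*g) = -8*g^4 - g^3 + 9*g^2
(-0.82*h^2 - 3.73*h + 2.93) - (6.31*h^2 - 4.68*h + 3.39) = -7.13*h^2 + 0.95*h - 0.46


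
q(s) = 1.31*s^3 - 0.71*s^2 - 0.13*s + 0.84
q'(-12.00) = 582.83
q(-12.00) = -2363.52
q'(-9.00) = 330.98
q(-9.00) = -1010.49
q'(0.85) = 1.50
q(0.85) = 1.02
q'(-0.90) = 4.33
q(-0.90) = -0.57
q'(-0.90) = 4.33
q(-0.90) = -0.57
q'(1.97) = 12.32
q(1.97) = 7.84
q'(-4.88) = 100.39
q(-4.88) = -167.67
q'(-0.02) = -0.10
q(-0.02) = 0.84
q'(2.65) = 23.71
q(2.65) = 19.89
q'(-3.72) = 59.54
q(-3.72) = -75.94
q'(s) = 3.93*s^2 - 1.42*s - 0.13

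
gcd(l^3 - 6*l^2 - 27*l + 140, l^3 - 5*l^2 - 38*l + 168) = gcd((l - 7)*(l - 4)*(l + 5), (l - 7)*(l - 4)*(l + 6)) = l^2 - 11*l + 28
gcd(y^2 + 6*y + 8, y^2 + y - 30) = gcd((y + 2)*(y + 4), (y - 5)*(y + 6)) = 1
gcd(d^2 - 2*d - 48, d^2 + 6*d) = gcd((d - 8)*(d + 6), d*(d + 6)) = d + 6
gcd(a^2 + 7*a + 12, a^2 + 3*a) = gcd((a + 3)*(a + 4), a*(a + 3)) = a + 3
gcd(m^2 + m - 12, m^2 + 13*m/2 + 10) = m + 4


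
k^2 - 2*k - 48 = (k - 8)*(k + 6)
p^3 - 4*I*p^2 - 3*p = p*(p - 3*I)*(p - I)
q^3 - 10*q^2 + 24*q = q*(q - 6)*(q - 4)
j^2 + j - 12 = (j - 3)*(j + 4)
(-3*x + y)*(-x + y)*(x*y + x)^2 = 3*x^4*y^2 + 6*x^4*y + 3*x^4 - 4*x^3*y^3 - 8*x^3*y^2 - 4*x^3*y + x^2*y^4 + 2*x^2*y^3 + x^2*y^2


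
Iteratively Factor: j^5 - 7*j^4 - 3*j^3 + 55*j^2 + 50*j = (j)*(j^4 - 7*j^3 - 3*j^2 + 55*j + 50) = j*(j + 1)*(j^3 - 8*j^2 + 5*j + 50) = j*(j + 1)*(j + 2)*(j^2 - 10*j + 25) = j*(j - 5)*(j + 1)*(j + 2)*(j - 5)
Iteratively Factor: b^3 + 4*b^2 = (b)*(b^2 + 4*b) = b*(b + 4)*(b)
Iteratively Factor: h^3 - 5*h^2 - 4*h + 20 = (h - 2)*(h^2 - 3*h - 10) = (h - 5)*(h - 2)*(h + 2)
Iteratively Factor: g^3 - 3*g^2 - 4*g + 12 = (g - 2)*(g^2 - g - 6) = (g - 2)*(g + 2)*(g - 3)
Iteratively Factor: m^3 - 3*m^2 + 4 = (m - 2)*(m^2 - m - 2) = (m - 2)^2*(m + 1)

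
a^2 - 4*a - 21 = (a - 7)*(a + 3)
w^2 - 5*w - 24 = (w - 8)*(w + 3)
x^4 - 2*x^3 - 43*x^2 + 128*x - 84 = (x - 6)*(x - 2)*(x - 1)*(x + 7)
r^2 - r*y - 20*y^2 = (r - 5*y)*(r + 4*y)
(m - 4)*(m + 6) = m^2 + 2*m - 24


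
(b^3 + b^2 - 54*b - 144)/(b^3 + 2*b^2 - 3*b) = (b^2 - 2*b - 48)/(b*(b - 1))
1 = 1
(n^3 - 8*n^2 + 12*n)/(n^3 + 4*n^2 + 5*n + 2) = n*(n^2 - 8*n + 12)/(n^3 + 4*n^2 + 5*n + 2)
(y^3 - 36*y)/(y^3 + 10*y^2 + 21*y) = (y^2 - 36)/(y^2 + 10*y + 21)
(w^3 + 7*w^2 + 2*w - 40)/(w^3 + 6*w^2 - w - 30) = (w + 4)/(w + 3)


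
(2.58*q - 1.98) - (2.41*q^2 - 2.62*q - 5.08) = -2.41*q^2 + 5.2*q + 3.1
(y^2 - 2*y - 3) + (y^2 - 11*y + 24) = 2*y^2 - 13*y + 21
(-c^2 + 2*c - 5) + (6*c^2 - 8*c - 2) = 5*c^2 - 6*c - 7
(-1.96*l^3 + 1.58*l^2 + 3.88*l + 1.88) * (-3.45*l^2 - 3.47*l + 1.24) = 6.762*l^5 + 1.3502*l^4 - 21.299*l^3 - 17.9904*l^2 - 1.7124*l + 2.3312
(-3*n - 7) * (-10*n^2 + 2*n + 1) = 30*n^3 + 64*n^2 - 17*n - 7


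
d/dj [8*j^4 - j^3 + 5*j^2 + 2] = j*(32*j^2 - 3*j + 10)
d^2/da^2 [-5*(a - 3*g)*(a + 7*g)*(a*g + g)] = 10*g*(-3*a - 4*g - 1)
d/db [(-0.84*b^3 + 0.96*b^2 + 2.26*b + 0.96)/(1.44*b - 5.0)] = (-2.4192*b^3 + 13.9824*b^2 - 9.6*b - 12.6824)/(2.0736*b^2 - 14.4*b + 25.0)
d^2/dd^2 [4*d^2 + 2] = 8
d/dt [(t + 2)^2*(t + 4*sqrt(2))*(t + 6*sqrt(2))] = 4*t^3 + 12*t^2 + 30*sqrt(2)*t^2 + 104*t + 80*sqrt(2)*t + 40*sqrt(2) + 192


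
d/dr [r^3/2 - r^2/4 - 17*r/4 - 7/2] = 3*r^2/2 - r/2 - 17/4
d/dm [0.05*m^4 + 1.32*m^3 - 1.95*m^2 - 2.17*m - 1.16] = 0.2*m^3 + 3.96*m^2 - 3.9*m - 2.17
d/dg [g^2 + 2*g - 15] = 2*g + 2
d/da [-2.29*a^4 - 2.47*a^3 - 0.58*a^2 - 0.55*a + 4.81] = -9.16*a^3 - 7.41*a^2 - 1.16*a - 0.55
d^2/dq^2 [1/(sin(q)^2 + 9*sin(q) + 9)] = (-4*sin(q)^4 - 27*sin(q)^3 - 39*sin(q)^2 + 135*sin(q) + 144)/(sin(q)^2 + 9*sin(q) + 9)^3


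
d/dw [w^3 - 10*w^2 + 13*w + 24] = 3*w^2 - 20*w + 13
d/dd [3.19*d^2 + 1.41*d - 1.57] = 6.38*d + 1.41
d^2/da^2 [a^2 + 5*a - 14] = 2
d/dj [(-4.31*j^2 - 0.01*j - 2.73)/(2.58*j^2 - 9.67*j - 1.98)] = (41.7035*j^2 + 31.1544*j - 26.3793)/(6.6564*j^4 - 49.8972*j^3 + 83.2921*j^2 + 38.2932*j + 3.9204)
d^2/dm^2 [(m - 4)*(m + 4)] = 2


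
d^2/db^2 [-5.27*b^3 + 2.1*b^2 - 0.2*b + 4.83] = 4.2 - 31.62*b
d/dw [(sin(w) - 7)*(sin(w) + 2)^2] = 3*(sin(w) - 4)*(sin(w) + 2)*cos(w)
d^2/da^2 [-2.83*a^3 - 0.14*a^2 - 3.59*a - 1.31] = -16.98*a - 0.28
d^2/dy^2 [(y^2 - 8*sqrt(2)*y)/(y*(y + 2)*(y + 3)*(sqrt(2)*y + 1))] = 2*(6*y^5 - 93*sqrt(2)*y^4 + 30*y^4 - 635*sqrt(2)*y^3 - 89*y^3 - 1548*sqrt(2)*y^2 - 720*y^2 - 1650*sqrt(2)*y - 1218*y - 764*sqrt(2) - 510)/(2*sqrt(2)*y^9 + 6*y^8 + 30*sqrt(2)*y^8 + 90*y^7 + 189*sqrt(2)*y^7 + 559*y^6 + 655*sqrt(2)*y^6 + 1845*y^5 + 1395*sqrt(2)*y^5 + 1995*sqrt(2)*y^4 + 3441*y^4 + 2106*sqrt(2)*y^3 + 3545*y^3 + 1854*y^2 + 1620*sqrt(2)*y^2 + 540*y + 648*sqrt(2)*y + 216)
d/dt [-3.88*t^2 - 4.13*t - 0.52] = -7.76*t - 4.13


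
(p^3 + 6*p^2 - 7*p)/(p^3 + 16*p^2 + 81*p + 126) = p*(p - 1)/(p^2 + 9*p + 18)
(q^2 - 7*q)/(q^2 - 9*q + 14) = q/(q - 2)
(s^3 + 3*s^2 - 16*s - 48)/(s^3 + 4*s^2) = (s^2 - s - 12)/s^2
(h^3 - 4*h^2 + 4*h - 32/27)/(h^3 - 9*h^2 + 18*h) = (h^3 - 4*h^2 + 4*h - 32/27)/(h*(h^2 - 9*h + 18))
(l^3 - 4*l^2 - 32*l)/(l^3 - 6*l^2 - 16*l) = (l + 4)/(l + 2)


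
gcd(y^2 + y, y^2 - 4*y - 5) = y + 1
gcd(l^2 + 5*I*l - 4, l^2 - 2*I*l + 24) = l + 4*I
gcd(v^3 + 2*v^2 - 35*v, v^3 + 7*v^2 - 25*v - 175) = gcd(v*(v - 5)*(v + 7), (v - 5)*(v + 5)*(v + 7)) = v^2 + 2*v - 35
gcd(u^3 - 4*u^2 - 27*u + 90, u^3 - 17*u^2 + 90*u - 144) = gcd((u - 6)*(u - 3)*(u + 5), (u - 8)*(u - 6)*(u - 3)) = u^2 - 9*u + 18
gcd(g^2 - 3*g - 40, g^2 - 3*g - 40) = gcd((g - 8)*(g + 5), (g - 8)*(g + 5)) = g^2 - 3*g - 40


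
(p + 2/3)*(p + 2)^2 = p^3 + 14*p^2/3 + 20*p/3 + 8/3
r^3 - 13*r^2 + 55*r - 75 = (r - 5)^2*(r - 3)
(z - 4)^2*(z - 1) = z^3 - 9*z^2 + 24*z - 16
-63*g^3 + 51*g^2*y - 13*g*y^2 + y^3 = (-7*g + y)*(-3*g + y)^2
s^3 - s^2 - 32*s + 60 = (s - 5)*(s - 2)*(s + 6)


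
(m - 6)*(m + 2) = m^2 - 4*m - 12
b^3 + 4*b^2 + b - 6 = (b - 1)*(b + 2)*(b + 3)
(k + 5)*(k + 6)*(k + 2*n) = k^3 + 2*k^2*n + 11*k^2 + 22*k*n + 30*k + 60*n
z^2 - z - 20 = (z - 5)*(z + 4)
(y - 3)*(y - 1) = y^2 - 4*y + 3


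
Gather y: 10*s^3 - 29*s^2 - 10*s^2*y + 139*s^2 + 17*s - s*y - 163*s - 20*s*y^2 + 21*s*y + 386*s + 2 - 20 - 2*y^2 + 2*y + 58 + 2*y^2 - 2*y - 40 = 10*s^3 + 110*s^2 - 20*s*y^2 + 240*s + y*(-10*s^2 + 20*s)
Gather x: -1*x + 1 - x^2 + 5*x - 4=-x^2 + 4*x - 3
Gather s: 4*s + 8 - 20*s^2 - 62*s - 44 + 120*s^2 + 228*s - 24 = 100*s^2 + 170*s - 60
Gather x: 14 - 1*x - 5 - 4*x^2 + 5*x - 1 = -4*x^2 + 4*x + 8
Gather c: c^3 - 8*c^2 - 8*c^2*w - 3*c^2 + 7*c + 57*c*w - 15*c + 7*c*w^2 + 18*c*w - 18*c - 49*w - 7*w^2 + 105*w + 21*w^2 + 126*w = c^3 + c^2*(-8*w - 11) + c*(7*w^2 + 75*w - 26) + 14*w^2 + 182*w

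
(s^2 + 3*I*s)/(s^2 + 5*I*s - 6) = s/(s + 2*I)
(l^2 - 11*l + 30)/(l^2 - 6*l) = (l - 5)/l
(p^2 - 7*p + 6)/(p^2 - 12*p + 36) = (p - 1)/(p - 6)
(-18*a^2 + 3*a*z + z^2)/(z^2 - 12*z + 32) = (-18*a^2 + 3*a*z + z^2)/(z^2 - 12*z + 32)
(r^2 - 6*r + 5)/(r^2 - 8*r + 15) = (r - 1)/(r - 3)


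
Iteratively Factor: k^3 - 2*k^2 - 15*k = (k)*(k^2 - 2*k - 15) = k*(k + 3)*(k - 5)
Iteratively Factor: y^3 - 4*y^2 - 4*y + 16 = (y - 4)*(y^2 - 4) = (y - 4)*(y + 2)*(y - 2)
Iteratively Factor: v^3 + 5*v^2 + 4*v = (v)*(v^2 + 5*v + 4) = v*(v + 4)*(v + 1)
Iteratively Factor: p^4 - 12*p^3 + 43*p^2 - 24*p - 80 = (p - 5)*(p^3 - 7*p^2 + 8*p + 16) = (p - 5)*(p - 4)*(p^2 - 3*p - 4) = (p - 5)*(p - 4)*(p + 1)*(p - 4)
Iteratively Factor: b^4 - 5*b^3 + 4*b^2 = (b - 1)*(b^3 - 4*b^2) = b*(b - 1)*(b^2 - 4*b) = b^2*(b - 1)*(b - 4)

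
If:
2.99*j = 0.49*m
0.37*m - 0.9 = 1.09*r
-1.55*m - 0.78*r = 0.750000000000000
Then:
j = -0.01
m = -0.06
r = -0.85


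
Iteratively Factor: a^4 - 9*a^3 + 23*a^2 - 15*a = (a - 3)*(a^3 - 6*a^2 + 5*a) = a*(a - 3)*(a^2 - 6*a + 5) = a*(a - 3)*(a - 1)*(a - 5)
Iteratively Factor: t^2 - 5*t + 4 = (t - 1)*(t - 4)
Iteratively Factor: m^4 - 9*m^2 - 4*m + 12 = (m + 2)*(m^3 - 2*m^2 - 5*m + 6) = (m - 1)*(m + 2)*(m^2 - m - 6) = (m - 3)*(m - 1)*(m + 2)*(m + 2)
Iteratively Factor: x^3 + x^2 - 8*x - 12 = (x + 2)*(x^2 - x - 6) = (x - 3)*(x + 2)*(x + 2)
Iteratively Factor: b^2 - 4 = (b - 2)*(b + 2)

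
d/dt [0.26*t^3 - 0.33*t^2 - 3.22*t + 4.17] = 0.78*t^2 - 0.66*t - 3.22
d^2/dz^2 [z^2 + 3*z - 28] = 2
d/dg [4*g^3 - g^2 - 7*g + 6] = 12*g^2 - 2*g - 7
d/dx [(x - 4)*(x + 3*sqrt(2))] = 2*x - 4 + 3*sqrt(2)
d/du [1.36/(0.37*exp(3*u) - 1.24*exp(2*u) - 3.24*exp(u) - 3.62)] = (-1.5096*exp(2*u) + 3.3728*exp(u) + 4.4064)*exp(u)/(-0.37*exp(3*u) + 1.24*exp(2*u) + 3.24*exp(u) + 3.62)^2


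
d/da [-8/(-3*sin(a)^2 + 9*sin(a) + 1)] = 24*(3 - 2*sin(a))*cos(a)/(-3*sin(a)^2 + 9*sin(a) + 1)^2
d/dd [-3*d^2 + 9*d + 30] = 9 - 6*d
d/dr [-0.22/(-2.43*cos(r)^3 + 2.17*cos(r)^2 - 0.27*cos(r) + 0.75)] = (1.6038*cos(r)^2 - 0.9548*cos(r) + 0.0594)*sin(r)/(2.43*cos(r)^3 - 2.17*cos(r)^2 + 0.27*cos(r) - 0.75)^2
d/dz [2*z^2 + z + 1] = 4*z + 1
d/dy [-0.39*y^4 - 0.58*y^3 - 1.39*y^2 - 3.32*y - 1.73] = -1.56*y^3 - 1.74*y^2 - 2.78*y - 3.32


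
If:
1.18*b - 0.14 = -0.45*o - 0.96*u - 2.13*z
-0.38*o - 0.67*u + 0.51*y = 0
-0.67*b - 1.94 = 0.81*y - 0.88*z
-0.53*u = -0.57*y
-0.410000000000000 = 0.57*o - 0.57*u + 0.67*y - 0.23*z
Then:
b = -2.24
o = -0.35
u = 0.67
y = 0.63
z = 1.08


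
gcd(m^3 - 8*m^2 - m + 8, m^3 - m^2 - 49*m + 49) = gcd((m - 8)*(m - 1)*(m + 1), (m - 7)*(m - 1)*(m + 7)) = m - 1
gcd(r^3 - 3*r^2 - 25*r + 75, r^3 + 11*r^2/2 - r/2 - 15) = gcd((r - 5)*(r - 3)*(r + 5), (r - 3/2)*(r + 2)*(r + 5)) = r + 5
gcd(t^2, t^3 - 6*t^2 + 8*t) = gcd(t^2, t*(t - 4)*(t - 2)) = t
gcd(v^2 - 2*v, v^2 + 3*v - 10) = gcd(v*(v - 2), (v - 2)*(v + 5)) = v - 2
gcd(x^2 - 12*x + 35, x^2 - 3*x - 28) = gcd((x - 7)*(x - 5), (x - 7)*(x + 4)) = x - 7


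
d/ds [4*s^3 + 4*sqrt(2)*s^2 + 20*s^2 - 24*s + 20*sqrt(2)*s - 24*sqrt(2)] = 12*s^2 + 8*sqrt(2)*s + 40*s - 24 + 20*sqrt(2)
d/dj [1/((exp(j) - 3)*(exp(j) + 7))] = 2*(-exp(j) - 2)*exp(j)/(exp(4*j) + 8*exp(3*j) - 26*exp(2*j) - 168*exp(j) + 441)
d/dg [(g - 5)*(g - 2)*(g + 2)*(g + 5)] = 4*g^3 - 58*g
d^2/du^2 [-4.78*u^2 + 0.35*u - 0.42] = -9.56000000000000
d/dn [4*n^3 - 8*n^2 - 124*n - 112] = 12*n^2 - 16*n - 124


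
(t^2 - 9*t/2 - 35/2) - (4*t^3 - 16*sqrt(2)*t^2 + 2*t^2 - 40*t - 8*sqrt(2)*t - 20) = -4*t^3 - t^2 + 16*sqrt(2)*t^2 + 8*sqrt(2)*t + 71*t/2 + 5/2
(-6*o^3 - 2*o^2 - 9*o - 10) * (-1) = 6*o^3 + 2*o^2 + 9*o + 10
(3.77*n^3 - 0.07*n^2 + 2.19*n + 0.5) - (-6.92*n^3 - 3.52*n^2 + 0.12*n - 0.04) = 10.69*n^3 + 3.45*n^2 + 2.07*n + 0.54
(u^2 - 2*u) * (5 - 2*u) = -2*u^3 + 9*u^2 - 10*u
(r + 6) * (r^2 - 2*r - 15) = r^3 + 4*r^2 - 27*r - 90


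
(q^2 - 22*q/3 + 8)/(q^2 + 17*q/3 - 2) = (3*q^2 - 22*q + 24)/(3*q^2 + 17*q - 6)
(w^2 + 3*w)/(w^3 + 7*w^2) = (w + 3)/(w*(w + 7))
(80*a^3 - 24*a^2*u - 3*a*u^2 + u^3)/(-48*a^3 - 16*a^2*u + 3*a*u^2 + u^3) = (-20*a^2 + a*u + u^2)/(12*a^2 + 7*a*u + u^2)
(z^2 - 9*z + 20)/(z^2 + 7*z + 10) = (z^2 - 9*z + 20)/(z^2 + 7*z + 10)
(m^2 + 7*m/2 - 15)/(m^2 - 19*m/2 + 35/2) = (m + 6)/(m - 7)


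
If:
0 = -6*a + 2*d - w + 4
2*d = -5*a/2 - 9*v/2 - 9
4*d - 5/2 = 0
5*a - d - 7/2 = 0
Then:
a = 33/40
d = 5/8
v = -197/72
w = 3/10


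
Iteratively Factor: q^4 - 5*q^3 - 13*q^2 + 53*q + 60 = (q - 4)*(q^3 - q^2 - 17*q - 15) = (q - 4)*(q + 3)*(q^2 - 4*q - 5) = (q - 5)*(q - 4)*(q + 3)*(q + 1)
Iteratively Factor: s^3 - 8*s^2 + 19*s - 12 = (s - 4)*(s^2 - 4*s + 3) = (s - 4)*(s - 1)*(s - 3)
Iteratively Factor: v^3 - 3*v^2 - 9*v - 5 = (v + 1)*(v^2 - 4*v - 5) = (v - 5)*(v + 1)*(v + 1)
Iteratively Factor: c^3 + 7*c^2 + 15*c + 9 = (c + 1)*(c^2 + 6*c + 9) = (c + 1)*(c + 3)*(c + 3)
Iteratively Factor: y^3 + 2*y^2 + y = (y + 1)*(y^2 + y) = (y + 1)^2*(y)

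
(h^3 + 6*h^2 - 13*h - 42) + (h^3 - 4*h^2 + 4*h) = 2*h^3 + 2*h^2 - 9*h - 42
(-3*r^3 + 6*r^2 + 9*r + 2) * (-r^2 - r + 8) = 3*r^5 - 3*r^4 - 39*r^3 + 37*r^2 + 70*r + 16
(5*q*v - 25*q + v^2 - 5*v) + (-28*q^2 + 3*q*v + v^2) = -28*q^2 + 8*q*v - 25*q + 2*v^2 - 5*v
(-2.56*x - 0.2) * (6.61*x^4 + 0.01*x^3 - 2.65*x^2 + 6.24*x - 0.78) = -16.9216*x^5 - 1.3476*x^4 + 6.782*x^3 - 15.4444*x^2 + 0.7488*x + 0.156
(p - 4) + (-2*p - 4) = -p - 8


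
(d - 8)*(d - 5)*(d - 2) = d^3 - 15*d^2 + 66*d - 80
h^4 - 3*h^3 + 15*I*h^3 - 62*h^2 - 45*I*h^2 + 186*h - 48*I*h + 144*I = (h - 3)*(h + I)*(h + 6*I)*(h + 8*I)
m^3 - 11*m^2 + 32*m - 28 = (m - 7)*(m - 2)^2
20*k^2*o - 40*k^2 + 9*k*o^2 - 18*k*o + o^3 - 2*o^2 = (4*k + o)*(5*k + o)*(o - 2)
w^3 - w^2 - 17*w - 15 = (w - 5)*(w + 1)*(w + 3)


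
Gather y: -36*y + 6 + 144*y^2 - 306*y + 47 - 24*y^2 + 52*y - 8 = 120*y^2 - 290*y + 45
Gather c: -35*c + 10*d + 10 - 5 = -35*c + 10*d + 5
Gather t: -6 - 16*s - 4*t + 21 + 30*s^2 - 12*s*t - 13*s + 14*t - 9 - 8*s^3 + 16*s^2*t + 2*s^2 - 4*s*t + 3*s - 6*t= -8*s^3 + 32*s^2 - 26*s + t*(16*s^2 - 16*s + 4) + 6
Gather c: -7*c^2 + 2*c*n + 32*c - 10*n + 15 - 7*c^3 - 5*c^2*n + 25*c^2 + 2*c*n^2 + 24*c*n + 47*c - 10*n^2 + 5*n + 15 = -7*c^3 + c^2*(18 - 5*n) + c*(2*n^2 + 26*n + 79) - 10*n^2 - 5*n + 30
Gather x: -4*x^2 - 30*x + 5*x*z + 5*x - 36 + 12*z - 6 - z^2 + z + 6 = -4*x^2 + x*(5*z - 25) - z^2 + 13*z - 36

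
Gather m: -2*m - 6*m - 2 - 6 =-8*m - 8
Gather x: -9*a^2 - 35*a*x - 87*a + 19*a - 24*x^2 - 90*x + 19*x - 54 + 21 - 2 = -9*a^2 - 68*a - 24*x^2 + x*(-35*a - 71) - 35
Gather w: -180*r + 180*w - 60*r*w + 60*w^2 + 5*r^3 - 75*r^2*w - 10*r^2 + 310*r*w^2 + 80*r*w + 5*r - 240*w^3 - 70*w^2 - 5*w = 5*r^3 - 10*r^2 - 175*r - 240*w^3 + w^2*(310*r - 10) + w*(-75*r^2 + 20*r + 175)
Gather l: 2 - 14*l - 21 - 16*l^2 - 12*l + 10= -16*l^2 - 26*l - 9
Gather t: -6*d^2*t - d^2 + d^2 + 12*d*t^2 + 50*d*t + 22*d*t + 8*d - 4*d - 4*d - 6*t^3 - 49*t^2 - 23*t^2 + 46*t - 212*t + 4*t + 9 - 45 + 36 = -6*t^3 + t^2*(12*d - 72) + t*(-6*d^2 + 72*d - 162)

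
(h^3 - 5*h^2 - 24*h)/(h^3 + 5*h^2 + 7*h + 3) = h*(h - 8)/(h^2 + 2*h + 1)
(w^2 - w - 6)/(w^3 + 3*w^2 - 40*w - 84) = (w - 3)/(w^2 + w - 42)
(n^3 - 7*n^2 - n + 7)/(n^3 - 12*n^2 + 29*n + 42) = (n - 1)/(n - 6)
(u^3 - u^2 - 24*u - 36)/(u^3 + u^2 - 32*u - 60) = (u + 3)/(u + 5)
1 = 1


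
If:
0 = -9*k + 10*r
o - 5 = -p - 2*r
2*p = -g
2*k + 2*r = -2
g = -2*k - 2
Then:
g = -18/19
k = -10/19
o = 104/19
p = 9/19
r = -9/19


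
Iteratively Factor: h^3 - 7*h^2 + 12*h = (h)*(h^2 - 7*h + 12) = h*(h - 4)*(h - 3)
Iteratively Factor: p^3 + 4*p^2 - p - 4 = (p + 4)*(p^2 - 1) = (p + 1)*(p + 4)*(p - 1)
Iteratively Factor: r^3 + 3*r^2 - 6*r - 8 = (r - 2)*(r^2 + 5*r + 4) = (r - 2)*(r + 4)*(r + 1)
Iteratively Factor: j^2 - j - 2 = (j + 1)*(j - 2)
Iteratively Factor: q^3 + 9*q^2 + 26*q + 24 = (q + 2)*(q^2 + 7*q + 12) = (q + 2)*(q + 3)*(q + 4)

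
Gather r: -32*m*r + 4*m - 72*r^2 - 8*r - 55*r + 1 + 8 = 4*m - 72*r^2 + r*(-32*m - 63) + 9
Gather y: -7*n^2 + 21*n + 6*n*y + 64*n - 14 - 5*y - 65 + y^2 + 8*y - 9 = -7*n^2 + 85*n + y^2 + y*(6*n + 3) - 88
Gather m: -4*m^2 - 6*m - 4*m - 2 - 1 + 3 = -4*m^2 - 10*m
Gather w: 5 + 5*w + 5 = 5*w + 10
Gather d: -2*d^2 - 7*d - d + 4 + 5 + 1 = -2*d^2 - 8*d + 10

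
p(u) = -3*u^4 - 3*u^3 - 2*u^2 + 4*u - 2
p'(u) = -12*u^3 - 9*u^2 - 4*u + 4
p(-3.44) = -337.41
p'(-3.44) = 399.75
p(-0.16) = -2.68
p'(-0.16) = 4.46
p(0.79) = -2.74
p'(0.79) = -10.69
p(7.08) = -8676.59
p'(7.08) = -4734.20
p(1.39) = -19.56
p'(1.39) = -51.18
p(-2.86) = -160.34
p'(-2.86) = 222.55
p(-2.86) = -160.34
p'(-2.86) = 222.55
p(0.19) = -1.34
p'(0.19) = 2.83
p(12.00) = -67634.00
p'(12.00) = -22076.00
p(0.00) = -2.00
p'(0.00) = 4.00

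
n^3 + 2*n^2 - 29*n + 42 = (n - 3)*(n - 2)*(n + 7)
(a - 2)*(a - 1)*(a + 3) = a^3 - 7*a + 6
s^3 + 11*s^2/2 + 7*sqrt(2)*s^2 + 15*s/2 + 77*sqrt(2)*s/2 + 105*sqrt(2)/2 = (s + 5/2)*(s + 3)*(s + 7*sqrt(2))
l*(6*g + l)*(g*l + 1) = 6*g^2*l^2 + g*l^3 + 6*g*l + l^2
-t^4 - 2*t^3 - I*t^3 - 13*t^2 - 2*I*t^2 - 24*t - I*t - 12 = (t - 3*I)*(t + 4*I)*(I*t + I)^2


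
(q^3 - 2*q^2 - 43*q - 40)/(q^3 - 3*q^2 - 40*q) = (q + 1)/q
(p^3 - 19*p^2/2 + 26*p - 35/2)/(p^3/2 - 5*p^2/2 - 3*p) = (-2*p^3 + 19*p^2 - 52*p + 35)/(p*(-p^2 + 5*p + 6))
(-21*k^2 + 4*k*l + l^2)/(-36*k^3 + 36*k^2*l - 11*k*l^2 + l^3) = (7*k + l)/(12*k^2 - 8*k*l + l^2)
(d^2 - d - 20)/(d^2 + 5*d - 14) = (d^2 - d - 20)/(d^2 + 5*d - 14)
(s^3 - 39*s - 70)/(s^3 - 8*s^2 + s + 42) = (s + 5)/(s - 3)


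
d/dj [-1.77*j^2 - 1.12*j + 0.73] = -3.54*j - 1.12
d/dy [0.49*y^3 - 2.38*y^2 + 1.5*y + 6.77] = 1.47*y^2 - 4.76*y + 1.5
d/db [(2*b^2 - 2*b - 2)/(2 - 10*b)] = (-5*b^2 + 2*b - 6)/(25*b^2 - 10*b + 1)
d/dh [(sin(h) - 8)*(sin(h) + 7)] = sin(2*h) - cos(h)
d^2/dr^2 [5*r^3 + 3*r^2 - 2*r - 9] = 30*r + 6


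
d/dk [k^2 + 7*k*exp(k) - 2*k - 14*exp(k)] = 7*k*exp(k) + 2*k - 7*exp(k) - 2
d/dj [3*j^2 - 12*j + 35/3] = 6*j - 12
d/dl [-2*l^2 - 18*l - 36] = -4*l - 18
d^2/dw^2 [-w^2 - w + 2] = -2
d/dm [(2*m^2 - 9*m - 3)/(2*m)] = 1 + 3/(2*m^2)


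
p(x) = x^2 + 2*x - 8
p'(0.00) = 2.00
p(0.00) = -8.00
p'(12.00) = 26.00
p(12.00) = 160.00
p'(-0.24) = 1.52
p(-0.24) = -8.42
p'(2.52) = 7.04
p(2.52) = 3.39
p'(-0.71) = 0.58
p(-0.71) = -8.92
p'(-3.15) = -4.30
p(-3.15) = -4.38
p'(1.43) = 4.86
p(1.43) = -3.10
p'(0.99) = 3.98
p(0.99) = -5.04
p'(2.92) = 7.84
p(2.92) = 6.37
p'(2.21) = 6.42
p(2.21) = 1.30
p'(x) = 2*x + 2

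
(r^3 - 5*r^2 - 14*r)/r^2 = r - 5 - 14/r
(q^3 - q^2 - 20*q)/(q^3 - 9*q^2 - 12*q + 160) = q/(q - 8)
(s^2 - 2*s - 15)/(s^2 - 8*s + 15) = (s + 3)/(s - 3)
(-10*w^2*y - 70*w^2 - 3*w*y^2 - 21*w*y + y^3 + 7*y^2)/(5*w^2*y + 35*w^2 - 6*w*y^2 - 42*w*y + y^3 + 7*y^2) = (2*w + y)/(-w + y)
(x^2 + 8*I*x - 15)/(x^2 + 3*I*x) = (x + 5*I)/x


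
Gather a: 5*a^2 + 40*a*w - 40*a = 5*a^2 + a*(40*w - 40)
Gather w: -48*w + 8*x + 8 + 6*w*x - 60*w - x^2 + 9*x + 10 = w*(6*x - 108) - x^2 + 17*x + 18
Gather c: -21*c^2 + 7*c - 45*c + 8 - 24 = -21*c^2 - 38*c - 16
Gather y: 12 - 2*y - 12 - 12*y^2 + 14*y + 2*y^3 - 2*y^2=2*y^3 - 14*y^2 + 12*y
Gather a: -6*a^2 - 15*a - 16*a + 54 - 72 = -6*a^2 - 31*a - 18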